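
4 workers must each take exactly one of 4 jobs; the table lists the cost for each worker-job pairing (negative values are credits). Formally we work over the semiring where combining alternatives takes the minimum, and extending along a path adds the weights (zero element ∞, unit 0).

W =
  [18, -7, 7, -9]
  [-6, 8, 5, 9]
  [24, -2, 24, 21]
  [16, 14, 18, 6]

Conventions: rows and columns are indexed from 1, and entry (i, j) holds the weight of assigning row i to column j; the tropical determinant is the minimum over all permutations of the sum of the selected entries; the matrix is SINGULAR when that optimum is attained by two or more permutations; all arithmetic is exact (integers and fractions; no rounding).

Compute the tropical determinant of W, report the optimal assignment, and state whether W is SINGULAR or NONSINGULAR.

σ = (1, 2, 3, 4): 18 + 8 + 24 + 6 = 56
σ = (1, 2, 4, 3): 18 + 8 + 21 + 18 = 65
σ = (1, 3, 2, 4): 18 + 5 + (-2) + 6 = 27
σ = (1, 3, 4, 2): 18 + 5 + 21 + 14 = 58
σ = (1, 4, 2, 3): 18 + 9 + (-2) + 18 = 43
σ = (1, 4, 3, 2): 18 + 9 + 24 + 14 = 65
σ = (2, 1, 3, 4): (-7) + (-6) + 24 + 6 = 17
σ = (2, 1, 4, 3): (-7) + (-6) + 21 + 18 = 26
σ = (2, 3, 1, 4): (-7) + 5 + 24 + 6 = 28
σ = (2, 3, 4, 1): (-7) + 5 + 21 + 16 = 35
σ = (2, 4, 1, 3): (-7) + 9 + 24 + 18 = 44
σ = (2, 4, 3, 1): (-7) + 9 + 24 + 16 = 42
σ = (3, 1, 2, 4): 7 + (-6) + (-2) + 6 = 5
σ = (3, 1, 4, 2): 7 + (-6) + 21 + 14 = 36
σ = (3, 2, 1, 4): 7 + 8 + 24 + 6 = 45
σ = (3, 2, 4, 1): 7 + 8 + 21 + 16 = 52
σ = (3, 4, 1, 2): 7 + 9 + 24 + 14 = 54
σ = (3, 4, 2, 1): 7 + 9 + (-2) + 16 = 30
σ = (4, 1, 2, 3): (-9) + (-6) + (-2) + 18 = 1
σ = (4, 1, 3, 2): (-9) + (-6) + 24 + 14 = 23
σ = (4, 2, 1, 3): (-9) + 8 + 24 + 18 = 41
σ = (4, 2, 3, 1): (-9) + 8 + 24 + 16 = 39
σ = (4, 3, 1, 2): (-9) + 5 + 24 + 14 = 34
σ = (4, 3, 2, 1): (-9) + 5 + (-2) + 16 = 10
Optimal value attained by: σ = (4, 1, 2, 3).
Answer: det⊕(W) = 1; verdict: NONSINGULAR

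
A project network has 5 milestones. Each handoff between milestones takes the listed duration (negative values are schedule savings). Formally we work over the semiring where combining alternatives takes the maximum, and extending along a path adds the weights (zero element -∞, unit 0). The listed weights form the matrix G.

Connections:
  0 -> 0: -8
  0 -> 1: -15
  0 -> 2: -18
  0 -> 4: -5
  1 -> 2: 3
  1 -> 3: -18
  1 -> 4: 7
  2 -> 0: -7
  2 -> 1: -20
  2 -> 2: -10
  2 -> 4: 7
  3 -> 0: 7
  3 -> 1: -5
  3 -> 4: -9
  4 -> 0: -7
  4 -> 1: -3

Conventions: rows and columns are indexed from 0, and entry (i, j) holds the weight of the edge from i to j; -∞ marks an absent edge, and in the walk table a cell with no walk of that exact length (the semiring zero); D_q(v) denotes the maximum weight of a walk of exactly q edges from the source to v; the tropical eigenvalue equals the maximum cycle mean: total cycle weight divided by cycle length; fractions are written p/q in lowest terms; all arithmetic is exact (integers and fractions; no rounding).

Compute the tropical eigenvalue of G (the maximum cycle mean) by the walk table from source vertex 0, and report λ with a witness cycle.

q=0: [0, -∞, -∞, -∞, -∞]
q=1: [-8, -15, -18, -∞, -5]
q=2: [-12, -8, -12, -33, -8]
q=3: [-15, -11, -5, -26, -1]
q=4: [-8, -4, -8, -29, 2]
q=5: [-5, -1, -1, -22, 3]
Optimal cycle mean attained by: cycle 1->2->4->1, total 3 + 7 + (-3), length 3.
Answer: λ = 7/3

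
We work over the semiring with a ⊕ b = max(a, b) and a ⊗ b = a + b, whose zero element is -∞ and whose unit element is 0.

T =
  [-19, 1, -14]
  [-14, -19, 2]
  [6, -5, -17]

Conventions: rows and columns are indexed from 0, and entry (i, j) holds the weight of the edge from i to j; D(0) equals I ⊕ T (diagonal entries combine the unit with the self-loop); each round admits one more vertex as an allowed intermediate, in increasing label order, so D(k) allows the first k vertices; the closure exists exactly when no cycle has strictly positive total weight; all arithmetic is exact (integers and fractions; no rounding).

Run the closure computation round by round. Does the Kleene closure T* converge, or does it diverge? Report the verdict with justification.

D(0):
  [0, 1, -14]
  [-14, 0, 2]
  [6, -5, 0]
D(1):
  [0, 1, -14]
  [-14, 0, 2]
  [6, 7, 0]
Detection: at round 2, diagonal entry (2, 2) turns strictly positive.
Key observation: the cycle 2->0->1->2 has total weight 6 + 1 + 2, which is strictly positive.
Answer: DIVERGES — positive cycle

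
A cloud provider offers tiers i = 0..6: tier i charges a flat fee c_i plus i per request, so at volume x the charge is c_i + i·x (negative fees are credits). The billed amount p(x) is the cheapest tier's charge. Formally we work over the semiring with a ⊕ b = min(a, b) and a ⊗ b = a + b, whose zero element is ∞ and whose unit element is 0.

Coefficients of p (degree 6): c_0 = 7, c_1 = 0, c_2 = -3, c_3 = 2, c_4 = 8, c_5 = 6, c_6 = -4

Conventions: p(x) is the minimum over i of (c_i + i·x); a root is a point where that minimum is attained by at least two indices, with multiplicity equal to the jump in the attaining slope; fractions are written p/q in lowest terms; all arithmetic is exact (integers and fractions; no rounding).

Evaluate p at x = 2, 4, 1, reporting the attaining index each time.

p(2) = min(7+0·2=7, 0+1·2=2, -3+2·2=1, 2+3·2=8, 8+4·2=16, 6+5·2=16, -4+6·2=8) = 1 (attained by i=2)
p(4) = min(7+0·4=7, 0+1·4=4, -3+2·4=5, 2+3·4=14, 8+4·4=24, 6+5·4=26, -4+6·4=20) = 4 (attained by i=1)
p(1) = min(7+0·1=7, 0+1·1=1, -3+2·1=-1, 2+3·1=5, 8+4·1=12, 6+5·1=11, -4+6·1=2) = -1 (attained by i=2)
Answer: p(2) = 1; p(4) = 4; p(1) = -1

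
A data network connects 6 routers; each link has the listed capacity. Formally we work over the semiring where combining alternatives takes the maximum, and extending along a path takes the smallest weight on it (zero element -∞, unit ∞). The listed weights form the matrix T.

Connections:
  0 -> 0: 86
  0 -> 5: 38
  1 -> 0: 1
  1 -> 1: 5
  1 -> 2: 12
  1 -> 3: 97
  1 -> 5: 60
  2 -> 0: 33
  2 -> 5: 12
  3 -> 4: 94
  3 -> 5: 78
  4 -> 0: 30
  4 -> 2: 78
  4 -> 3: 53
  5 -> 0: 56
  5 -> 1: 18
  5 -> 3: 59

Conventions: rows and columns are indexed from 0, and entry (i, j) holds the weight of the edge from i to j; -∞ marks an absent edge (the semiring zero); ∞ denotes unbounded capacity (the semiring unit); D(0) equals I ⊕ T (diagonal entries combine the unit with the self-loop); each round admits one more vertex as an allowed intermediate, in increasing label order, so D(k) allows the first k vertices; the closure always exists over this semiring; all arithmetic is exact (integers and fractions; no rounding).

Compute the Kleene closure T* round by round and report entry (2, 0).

D(0):
  [∞, -∞, -∞, -∞, -∞, 38]
  [1, ∞, 12, 97, -∞, 60]
  [33, -∞, ∞, -∞, -∞, 12]
  [-∞, -∞, -∞, ∞, 94, 78]
  [30, -∞, 78, 53, ∞, -∞]
  [56, 18, -∞, 59, -∞, ∞]
D(1):
  [∞, -∞, -∞, -∞, -∞, 38]
  [1, ∞, 12, 97, -∞, 60]
  [33, -∞, ∞, -∞, -∞, 33]
  [-∞, -∞, -∞, ∞, 94, 78]
  [30, -∞, 78, 53, ∞, 30]
  [56, 18, -∞, 59, -∞, ∞]
D(2):
  [∞, -∞, -∞, -∞, -∞, 38]
  [1, ∞, 12, 97, -∞, 60]
  [33, -∞, ∞, -∞, -∞, 33]
  [-∞, -∞, -∞, ∞, 94, 78]
  [30, -∞, 78, 53, ∞, 30]
  [56, 18, 12, 59, -∞, ∞]
D(3):
  [∞, -∞, -∞, -∞, -∞, 38]
  [12, ∞, 12, 97, -∞, 60]
  [33, -∞, ∞, -∞, -∞, 33]
  [-∞, -∞, -∞, ∞, 94, 78]
  [33, -∞, 78, 53, ∞, 33]
  [56, 18, 12, 59, -∞, ∞]
D(4):
  [∞, -∞, -∞, -∞, -∞, 38]
  [12, ∞, 12, 97, 94, 78]
  [33, -∞, ∞, -∞, -∞, 33]
  [-∞, -∞, -∞, ∞, 94, 78]
  [33, -∞, 78, 53, ∞, 53]
  [56, 18, 12, 59, 59, ∞]
D(5):
  [∞, -∞, -∞, -∞, -∞, 38]
  [33, ∞, 78, 97, 94, 78]
  [33, -∞, ∞, -∞, -∞, 33]
  [33, -∞, 78, ∞, 94, 78]
  [33, -∞, 78, 53, ∞, 53]
  [56, 18, 59, 59, 59, ∞]
D(6):
  [∞, 18, 38, 38, 38, 38]
  [56, ∞, 78, 97, 94, 78]
  [33, 18, ∞, 33, 33, 33]
  [56, 18, 78, ∞, 94, 78]
  [53, 18, 78, 53, ∞, 53]
  [56, 18, 59, 59, 59, ∞]
Answer: T*[2][0] = 33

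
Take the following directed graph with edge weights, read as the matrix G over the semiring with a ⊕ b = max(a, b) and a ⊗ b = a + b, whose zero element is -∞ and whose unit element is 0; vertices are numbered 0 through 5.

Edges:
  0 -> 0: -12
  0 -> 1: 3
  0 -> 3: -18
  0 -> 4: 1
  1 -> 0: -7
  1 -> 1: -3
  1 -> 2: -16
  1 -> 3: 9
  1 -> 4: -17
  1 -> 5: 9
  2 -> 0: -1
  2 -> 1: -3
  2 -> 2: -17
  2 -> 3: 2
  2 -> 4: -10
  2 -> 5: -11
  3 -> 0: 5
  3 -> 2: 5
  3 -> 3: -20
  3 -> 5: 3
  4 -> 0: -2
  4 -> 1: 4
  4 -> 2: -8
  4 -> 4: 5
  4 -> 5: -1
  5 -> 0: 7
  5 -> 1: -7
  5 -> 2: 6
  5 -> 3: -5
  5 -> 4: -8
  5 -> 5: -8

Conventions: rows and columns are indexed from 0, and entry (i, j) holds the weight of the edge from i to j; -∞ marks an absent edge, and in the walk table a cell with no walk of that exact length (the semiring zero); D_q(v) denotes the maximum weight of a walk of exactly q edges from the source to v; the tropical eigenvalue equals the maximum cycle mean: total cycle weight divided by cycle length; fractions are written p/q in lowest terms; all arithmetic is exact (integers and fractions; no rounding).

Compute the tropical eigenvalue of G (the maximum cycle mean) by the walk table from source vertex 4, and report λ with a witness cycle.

q=0: [-∞, -∞, -∞, -∞, 0, -∞]
q=1: [-2, 4, -8, -∞, 5, -1]
q=2: [6, 9, 5, 13, 10, 13]
q=3: [20, 14, 19, 18, 15, 18]
q=4: [25, 23, 24, 23, 21, 23]
q=5: [30, 28, 29, 32, 26, 32]
q=6: [39, 33, 38, 37, 31, 37]
Optimal cycle mean attained by: cycle 0->1->5->0, total 3 + 9 + 7, length 3.
Answer: λ = 19/3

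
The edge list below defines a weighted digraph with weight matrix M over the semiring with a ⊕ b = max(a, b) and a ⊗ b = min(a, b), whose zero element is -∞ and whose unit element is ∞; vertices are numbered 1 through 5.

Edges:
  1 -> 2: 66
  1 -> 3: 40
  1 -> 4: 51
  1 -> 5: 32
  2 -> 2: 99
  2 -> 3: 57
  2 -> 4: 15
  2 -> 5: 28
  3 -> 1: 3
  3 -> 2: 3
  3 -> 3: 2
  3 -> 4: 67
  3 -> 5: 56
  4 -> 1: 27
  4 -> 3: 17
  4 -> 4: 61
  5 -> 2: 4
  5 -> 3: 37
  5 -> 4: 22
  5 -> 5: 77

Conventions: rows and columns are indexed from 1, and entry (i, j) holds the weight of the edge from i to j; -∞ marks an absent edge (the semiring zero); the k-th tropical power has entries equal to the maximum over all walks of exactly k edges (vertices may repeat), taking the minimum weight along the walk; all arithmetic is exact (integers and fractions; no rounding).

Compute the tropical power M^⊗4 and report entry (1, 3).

M^⊗2:
  [27, 66, 57, 51, 40]
  [15, 99, 57, 57, 56]
  [27, 4, 37, 61, 56]
  [27, 27, 27, 61, 27]
  [22, 4, 37, 37, 77]
M^⊗3:
  [27, 66, 57, 57, 56]
  [27, 99, 57, 57, 56]
  [27, 27, 37, 61, 56]
  [27, 27, 27, 61, 27]
  [27, 22, 37, 37, 77]
M^⊗4:
  [27, 66, 57, 57, 56]
  [27, 99, 57, 57, 56]
  [27, 27, 37, 61, 56]
  [27, 27, 27, 61, 27]
  [27, 27, 37, 37, 77]
Key observation: the optimum is the walk 1->2->2->2->3, with weight 66 min 99 min 99 min 57 = 57.
Optimal value attained by: walk 1->2->2->2->3.
Answer: (M^⊗4)[1][3] = 57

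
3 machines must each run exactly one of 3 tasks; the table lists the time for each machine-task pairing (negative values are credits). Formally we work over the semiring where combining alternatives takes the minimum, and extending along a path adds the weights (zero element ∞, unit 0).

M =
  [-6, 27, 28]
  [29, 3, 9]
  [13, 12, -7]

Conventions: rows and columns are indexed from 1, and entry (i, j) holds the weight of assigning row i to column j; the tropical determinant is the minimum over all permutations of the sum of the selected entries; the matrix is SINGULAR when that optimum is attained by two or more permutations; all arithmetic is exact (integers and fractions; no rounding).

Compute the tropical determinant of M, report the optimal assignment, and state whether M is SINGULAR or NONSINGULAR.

σ = (1, 2, 3): (-6) + 3 + (-7) = -10
σ = (1, 3, 2): (-6) + 9 + 12 = 15
σ = (2, 1, 3): 27 + 29 + (-7) = 49
σ = (2, 3, 1): 27 + 9 + 13 = 49
σ = (3, 1, 2): 28 + 29 + 12 = 69
σ = (3, 2, 1): 28 + 3 + 13 = 44
Optimal value attained by: σ = (1, 2, 3).
Answer: det⊕(M) = -10; verdict: NONSINGULAR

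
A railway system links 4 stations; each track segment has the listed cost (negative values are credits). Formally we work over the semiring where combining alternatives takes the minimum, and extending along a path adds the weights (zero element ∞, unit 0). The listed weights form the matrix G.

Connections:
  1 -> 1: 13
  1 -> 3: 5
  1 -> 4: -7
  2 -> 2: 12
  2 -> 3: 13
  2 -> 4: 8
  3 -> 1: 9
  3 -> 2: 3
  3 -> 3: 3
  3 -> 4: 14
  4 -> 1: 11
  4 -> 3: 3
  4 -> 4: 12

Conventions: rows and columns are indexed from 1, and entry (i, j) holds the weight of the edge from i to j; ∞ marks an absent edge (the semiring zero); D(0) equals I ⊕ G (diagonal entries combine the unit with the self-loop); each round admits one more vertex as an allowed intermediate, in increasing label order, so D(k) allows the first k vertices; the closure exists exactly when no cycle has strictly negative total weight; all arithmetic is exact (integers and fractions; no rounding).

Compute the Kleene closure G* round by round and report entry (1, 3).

D(0):
  [0, ∞, 5, -7]
  [∞, 0, 13, 8]
  [9, 3, 0, 14]
  [11, ∞, 3, 0]
D(1):
  [0, ∞, 5, -7]
  [∞, 0, 13, 8]
  [9, 3, 0, 2]
  [11, ∞, 3, 0]
D(2):
  [0, ∞, 5, -7]
  [∞, 0, 13, 8]
  [9, 3, 0, 2]
  [11, ∞, 3, 0]
D(3):
  [0, 8, 5, -7]
  [22, 0, 13, 8]
  [9, 3, 0, 2]
  [11, 6, 3, 0]
D(4):
  [0, -1, -4, -7]
  [19, 0, 11, 8]
  [9, 3, 0, 2]
  [11, 6, 3, 0]
Answer: G*[1][3] = -4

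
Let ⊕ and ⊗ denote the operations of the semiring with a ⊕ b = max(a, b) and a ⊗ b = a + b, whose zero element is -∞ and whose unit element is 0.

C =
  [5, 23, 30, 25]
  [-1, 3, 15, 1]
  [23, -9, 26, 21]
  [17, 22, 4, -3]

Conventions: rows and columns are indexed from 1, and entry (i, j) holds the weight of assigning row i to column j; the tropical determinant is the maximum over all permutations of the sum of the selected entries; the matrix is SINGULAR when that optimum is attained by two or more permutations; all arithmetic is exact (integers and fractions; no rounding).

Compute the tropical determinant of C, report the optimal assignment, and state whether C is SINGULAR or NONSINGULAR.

σ = (1, 2, 3, 4): 5 + 3 + 26 + (-3) = 31
σ = (1, 2, 4, 3): 5 + 3 + 21 + 4 = 33
σ = (1, 3, 2, 4): 5 + 15 + (-9) + (-3) = 8
σ = (1, 3, 4, 2): 5 + 15 + 21 + 22 = 63
σ = (1, 4, 2, 3): 5 + 1 + (-9) + 4 = 1
σ = (1, 4, 3, 2): 5 + 1 + 26 + 22 = 54
σ = (2, 1, 3, 4): 23 + (-1) + 26 + (-3) = 45
σ = (2, 1, 4, 3): 23 + (-1) + 21 + 4 = 47
σ = (2, 3, 1, 4): 23 + 15 + 23 + (-3) = 58
σ = (2, 3, 4, 1): 23 + 15 + 21 + 17 = 76
σ = (2, 4, 1, 3): 23 + 1 + 23 + 4 = 51
σ = (2, 4, 3, 1): 23 + 1 + 26 + 17 = 67
σ = (3, 1, 2, 4): 30 + (-1) + (-9) + (-3) = 17
σ = (3, 1, 4, 2): 30 + (-1) + 21 + 22 = 72
σ = (3, 2, 1, 4): 30 + 3 + 23 + (-3) = 53
σ = (3, 2, 4, 1): 30 + 3 + 21 + 17 = 71
σ = (3, 4, 1, 2): 30 + 1 + 23 + 22 = 76
σ = (3, 4, 2, 1): 30 + 1 + (-9) + 17 = 39
σ = (4, 1, 2, 3): 25 + (-1) + (-9) + 4 = 19
σ = (4, 1, 3, 2): 25 + (-1) + 26 + 22 = 72
σ = (4, 2, 1, 3): 25 + 3 + 23 + 4 = 55
σ = (4, 2, 3, 1): 25 + 3 + 26 + 17 = 71
σ = (4, 3, 1, 2): 25 + 15 + 23 + 22 = 85
σ = (4, 3, 2, 1): 25 + 15 + (-9) + 17 = 48
Optimal value attained by: σ = (4, 3, 1, 2).
Answer: det⊕(C) = 85; verdict: NONSINGULAR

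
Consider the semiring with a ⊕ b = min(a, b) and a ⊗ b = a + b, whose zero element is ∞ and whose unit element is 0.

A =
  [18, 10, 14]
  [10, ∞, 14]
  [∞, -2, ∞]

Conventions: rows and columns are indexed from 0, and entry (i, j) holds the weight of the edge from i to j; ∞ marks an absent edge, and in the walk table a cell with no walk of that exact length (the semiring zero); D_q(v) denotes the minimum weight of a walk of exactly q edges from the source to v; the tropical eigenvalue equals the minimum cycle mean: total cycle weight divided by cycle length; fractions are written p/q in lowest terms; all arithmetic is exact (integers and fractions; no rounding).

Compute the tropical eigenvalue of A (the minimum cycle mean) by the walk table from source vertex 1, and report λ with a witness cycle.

q=0: [∞, 0, ∞]
q=1: [10, ∞, 14]
q=2: [28, 12, 24]
q=3: [22, 22, 26]
Optimal cycle mean attained by: cycle 1->2->1, total 14 + (-2), length 2.
Answer: λ = 6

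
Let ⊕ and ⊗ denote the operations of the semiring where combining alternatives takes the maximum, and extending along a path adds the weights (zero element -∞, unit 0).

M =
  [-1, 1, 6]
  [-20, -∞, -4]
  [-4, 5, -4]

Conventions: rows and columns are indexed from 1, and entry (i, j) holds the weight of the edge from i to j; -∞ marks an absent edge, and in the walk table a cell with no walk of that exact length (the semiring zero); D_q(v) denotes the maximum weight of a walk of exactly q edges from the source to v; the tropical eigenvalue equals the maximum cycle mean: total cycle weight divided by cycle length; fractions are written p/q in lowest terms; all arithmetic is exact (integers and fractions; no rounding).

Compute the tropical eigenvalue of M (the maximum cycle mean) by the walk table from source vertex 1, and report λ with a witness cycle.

q=0: [0, -∞, -∞]
q=1: [-1, 1, 6]
q=2: [2, 11, 5]
q=3: [1, 10, 8]
Optimal cycle mean attained by: cycle 1->3->1, total 6 + (-4), length 2.
Answer: λ = 1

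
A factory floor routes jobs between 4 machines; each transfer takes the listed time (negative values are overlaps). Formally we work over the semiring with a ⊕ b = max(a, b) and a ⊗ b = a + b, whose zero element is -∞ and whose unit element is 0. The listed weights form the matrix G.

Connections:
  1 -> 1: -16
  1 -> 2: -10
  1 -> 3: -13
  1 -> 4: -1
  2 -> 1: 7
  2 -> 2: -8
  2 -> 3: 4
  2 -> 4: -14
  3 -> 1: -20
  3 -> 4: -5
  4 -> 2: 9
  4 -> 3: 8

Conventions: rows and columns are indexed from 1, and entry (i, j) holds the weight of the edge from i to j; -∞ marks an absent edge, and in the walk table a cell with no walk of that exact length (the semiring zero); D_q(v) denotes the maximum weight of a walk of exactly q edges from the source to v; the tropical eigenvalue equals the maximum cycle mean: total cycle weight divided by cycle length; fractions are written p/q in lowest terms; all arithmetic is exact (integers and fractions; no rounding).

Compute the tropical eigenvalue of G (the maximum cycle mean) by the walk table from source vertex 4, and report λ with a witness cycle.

q=0: [-∞, -∞, -∞, 0]
q=1: [-∞, 9, 8, -∞]
q=2: [16, 1, 13, 3]
q=3: [8, 12, 11, 15]
q=4: [19, 24, 23, 7]
Optimal cycle mean attained by: cycle 1->4->2->1, total (-1) + 9 + 7, length 3.
Answer: λ = 5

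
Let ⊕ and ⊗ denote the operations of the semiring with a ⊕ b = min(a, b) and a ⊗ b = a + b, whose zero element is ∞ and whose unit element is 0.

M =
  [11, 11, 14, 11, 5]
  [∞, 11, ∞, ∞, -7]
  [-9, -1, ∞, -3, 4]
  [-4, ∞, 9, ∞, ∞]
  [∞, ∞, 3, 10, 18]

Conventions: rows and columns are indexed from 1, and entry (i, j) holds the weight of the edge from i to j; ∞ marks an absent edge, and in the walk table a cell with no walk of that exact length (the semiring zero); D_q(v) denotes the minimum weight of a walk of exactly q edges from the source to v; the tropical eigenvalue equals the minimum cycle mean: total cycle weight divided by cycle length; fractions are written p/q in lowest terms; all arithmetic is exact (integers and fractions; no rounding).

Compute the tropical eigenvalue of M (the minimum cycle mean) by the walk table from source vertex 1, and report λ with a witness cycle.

q=0: [0, ∞, ∞, ∞, ∞]
q=1: [11, 11, 14, 11, 5]
q=2: [5, 13, 8, 11, 4]
q=3: [-1, 7, 7, 5, 6]
q=4: [-2, 6, 9, 4, 0]
q=5: [0, 8, 3, 6, -1]
Optimal cycle mean attained by: cycle 2->5->3->2, total (-7) + 3 + (-1), length 3.
Answer: λ = -5/3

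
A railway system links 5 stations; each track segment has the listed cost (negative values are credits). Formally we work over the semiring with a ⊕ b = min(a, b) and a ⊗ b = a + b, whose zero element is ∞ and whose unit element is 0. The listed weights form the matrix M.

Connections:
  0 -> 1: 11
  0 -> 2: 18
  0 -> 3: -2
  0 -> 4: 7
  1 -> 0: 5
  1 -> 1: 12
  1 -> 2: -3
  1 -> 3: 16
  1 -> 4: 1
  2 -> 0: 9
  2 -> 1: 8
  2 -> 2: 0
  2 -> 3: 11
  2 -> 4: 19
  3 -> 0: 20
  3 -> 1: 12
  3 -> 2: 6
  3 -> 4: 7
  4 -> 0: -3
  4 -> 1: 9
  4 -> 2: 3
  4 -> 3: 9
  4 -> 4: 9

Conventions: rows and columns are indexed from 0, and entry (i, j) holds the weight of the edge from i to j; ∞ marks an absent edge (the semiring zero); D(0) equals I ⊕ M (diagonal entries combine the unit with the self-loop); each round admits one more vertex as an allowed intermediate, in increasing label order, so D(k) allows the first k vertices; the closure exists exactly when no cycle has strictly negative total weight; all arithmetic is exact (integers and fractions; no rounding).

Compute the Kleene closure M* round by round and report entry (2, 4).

D(0):
  [0, 11, 18, -2, 7]
  [5, 0, -3, 16, 1]
  [9, 8, 0, 11, 19]
  [20, 12, 6, 0, 7]
  [-3, 9, 3, 9, 0]
D(1):
  [0, 11, 18, -2, 7]
  [5, 0, -3, 3, 1]
  [9, 8, 0, 7, 16]
  [20, 12, 6, 0, 7]
  [-3, 8, 3, -5, 0]
D(2):
  [0, 11, 8, -2, 7]
  [5, 0, -3, 3, 1]
  [9, 8, 0, 7, 9]
  [17, 12, 6, 0, 7]
  [-3, 8, 3, -5, 0]
D(3):
  [0, 11, 8, -2, 7]
  [5, 0, -3, 3, 1]
  [9, 8, 0, 7, 9]
  [15, 12, 6, 0, 7]
  [-3, 8, 3, -5, 0]
D(4):
  [0, 10, 4, -2, 5]
  [5, 0, -3, 3, 1]
  [9, 8, 0, 7, 9]
  [15, 12, 6, 0, 7]
  [-3, 7, 1, -5, 0]
D(5):
  [0, 10, 4, -2, 5]
  [-2, 0, -3, -4, 1]
  [6, 8, 0, 4, 9]
  [4, 12, 6, 0, 7]
  [-3, 7, 1, -5, 0]
Answer: M*[2][4] = 9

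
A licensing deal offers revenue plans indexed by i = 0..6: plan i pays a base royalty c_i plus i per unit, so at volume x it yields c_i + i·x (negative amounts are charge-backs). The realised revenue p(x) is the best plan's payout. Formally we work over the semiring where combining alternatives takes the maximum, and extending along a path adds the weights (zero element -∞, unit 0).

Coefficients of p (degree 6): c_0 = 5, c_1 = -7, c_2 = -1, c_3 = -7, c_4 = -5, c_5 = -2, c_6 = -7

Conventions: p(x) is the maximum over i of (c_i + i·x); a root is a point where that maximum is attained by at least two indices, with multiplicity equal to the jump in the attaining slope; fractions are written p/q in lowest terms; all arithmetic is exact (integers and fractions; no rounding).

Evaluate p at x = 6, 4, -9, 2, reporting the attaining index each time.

p(6) = max(5+0·6=5, -7+1·6=-1, -1+2·6=11, -7+3·6=11, -5+4·6=19, -2+5·6=28, -7+6·6=29) = 29 (attained by i=6)
p(4) = max(5+0·4=5, -7+1·4=-3, -1+2·4=7, -7+3·4=5, -5+4·4=11, -2+5·4=18, -7+6·4=17) = 18 (attained by i=5)
p(-9) = max(5+0·(-9)=5, -7+1·(-9)=-16, -1+2·(-9)=-19, -7+3·(-9)=-34, -5+4·(-9)=-41, -2+5·(-9)=-47, -7+6·(-9)=-61) = 5 (attained by i=0)
p(2) = max(5+0·2=5, -7+1·2=-5, -1+2·2=3, -7+3·2=-1, -5+4·2=3, -2+5·2=8, -7+6·2=5) = 8 (attained by i=5)
Answer: p(6) = 29; p(4) = 18; p(-9) = 5; p(2) = 8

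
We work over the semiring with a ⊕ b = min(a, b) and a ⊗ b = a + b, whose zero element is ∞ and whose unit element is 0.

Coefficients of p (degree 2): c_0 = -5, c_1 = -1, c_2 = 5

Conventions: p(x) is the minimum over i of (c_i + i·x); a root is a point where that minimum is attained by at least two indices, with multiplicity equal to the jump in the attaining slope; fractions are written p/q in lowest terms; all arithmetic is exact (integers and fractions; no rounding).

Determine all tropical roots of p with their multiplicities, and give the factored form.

hull edge (i=0, c=-5) to (i=1, c=-1): slope 4, span 1
hull edge (i=1, c=-1) to (i=2, c=5): slope 6, span 1
Factored form: p(x) = 5 ⊗ (x ⊕ (-6)) ⊗ (x ⊕ (-4))
Answer: roots = -6 (mult 1), -4 (mult 1)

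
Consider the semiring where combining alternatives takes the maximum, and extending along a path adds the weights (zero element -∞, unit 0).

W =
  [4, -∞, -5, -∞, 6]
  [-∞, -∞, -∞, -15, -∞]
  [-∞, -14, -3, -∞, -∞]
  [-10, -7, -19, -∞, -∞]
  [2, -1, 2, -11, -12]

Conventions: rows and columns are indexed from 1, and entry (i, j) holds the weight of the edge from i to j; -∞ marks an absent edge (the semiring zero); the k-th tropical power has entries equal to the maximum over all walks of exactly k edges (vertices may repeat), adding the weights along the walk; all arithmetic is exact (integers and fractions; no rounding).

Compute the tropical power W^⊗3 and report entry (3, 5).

W^⊗2:
  [8, 5, 8, -5, 10]
  [-25, -22, -34, -∞, -∞]
  [-∞, -17, -6, -29, -∞]
  [-6, -33, -15, -22, -4]
  [6, -12, -1, -16, 8]
W^⊗3:
  [12, 9, 12, -1, 14]
  [-21, -48, -30, -37, -19]
  [-39, -20, -9, -32, -∞]
  [-2, -5, -2, -15, 0]
  [10, 7, 10, -3, 12]
Key observation: no walk of exactly 3 edges connects these vertices, so the entry is the semiring zero.
Answer: (W^⊗3)[3][5] = -∞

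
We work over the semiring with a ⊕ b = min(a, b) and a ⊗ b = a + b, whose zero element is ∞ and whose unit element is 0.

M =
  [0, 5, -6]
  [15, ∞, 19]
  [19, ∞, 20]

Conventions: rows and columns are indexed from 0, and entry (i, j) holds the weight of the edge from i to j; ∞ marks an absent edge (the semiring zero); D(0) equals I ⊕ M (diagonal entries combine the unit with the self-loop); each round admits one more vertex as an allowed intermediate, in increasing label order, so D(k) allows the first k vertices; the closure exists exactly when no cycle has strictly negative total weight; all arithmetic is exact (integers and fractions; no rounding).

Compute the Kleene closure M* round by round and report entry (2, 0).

D(0):
  [0, 5, -6]
  [15, 0, 19]
  [19, ∞, 0]
D(1):
  [0, 5, -6]
  [15, 0, 9]
  [19, 24, 0]
D(2):
  [0, 5, -6]
  [15, 0, 9]
  [19, 24, 0]
D(3):
  [0, 5, -6]
  [15, 0, 9]
  [19, 24, 0]
Answer: M*[2][0] = 19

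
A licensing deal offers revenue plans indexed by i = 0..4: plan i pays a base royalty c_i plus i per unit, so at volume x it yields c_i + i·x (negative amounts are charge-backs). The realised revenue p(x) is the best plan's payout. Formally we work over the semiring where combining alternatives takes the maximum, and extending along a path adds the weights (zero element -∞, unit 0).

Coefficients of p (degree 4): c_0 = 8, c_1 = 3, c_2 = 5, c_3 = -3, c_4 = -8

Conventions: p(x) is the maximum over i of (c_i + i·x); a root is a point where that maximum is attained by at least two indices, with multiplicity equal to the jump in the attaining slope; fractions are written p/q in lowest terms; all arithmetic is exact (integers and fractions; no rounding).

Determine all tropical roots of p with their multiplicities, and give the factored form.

hull edge (i=0, c=8) to (i=2, c=5): slope -3/2, span 2
hull edge (i=2, c=5) to (i=4, c=-8): slope -13/2, span 2
Factored form: p(x) = -8 ⊗ (x ⊕ 3/2) ⊗ (x ⊕ 3/2) ⊗ (x ⊕ 13/2) ⊗ (x ⊕ 13/2)
Answer: roots = 3/2 (mult 2), 13/2 (mult 2)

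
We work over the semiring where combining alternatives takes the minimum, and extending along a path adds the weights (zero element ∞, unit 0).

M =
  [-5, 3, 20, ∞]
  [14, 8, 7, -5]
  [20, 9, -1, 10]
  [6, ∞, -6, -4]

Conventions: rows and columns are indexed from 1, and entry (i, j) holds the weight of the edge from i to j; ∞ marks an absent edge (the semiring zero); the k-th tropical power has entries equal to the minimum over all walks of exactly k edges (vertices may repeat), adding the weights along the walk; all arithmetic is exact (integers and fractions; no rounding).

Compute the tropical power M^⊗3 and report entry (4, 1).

M^⊗2:
  [-10, -2, 10, -2]
  [1, 16, -11, -9]
  [15, 8, -2, 4]
  [1, 3, -10, -8]
M^⊗3:
  [-15, -7, -8, -7]
  [-4, -2, -15, -13]
  [10, 7, -3, 0]
  [-4, -1, -14, -12]
Key observation: the optimum is the walk 4->1->1->1, with weight 6 + (-5) + (-5) = -4.
Optimal value attained by: walk 4->1->1->1.
Answer: (M^⊗3)[4][1] = -4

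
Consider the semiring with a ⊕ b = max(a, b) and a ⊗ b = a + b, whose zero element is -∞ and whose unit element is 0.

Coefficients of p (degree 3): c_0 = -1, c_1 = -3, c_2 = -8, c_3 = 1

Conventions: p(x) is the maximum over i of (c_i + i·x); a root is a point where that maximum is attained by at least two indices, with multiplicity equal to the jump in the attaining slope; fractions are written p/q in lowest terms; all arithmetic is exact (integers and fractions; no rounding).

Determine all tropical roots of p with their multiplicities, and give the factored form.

hull edge (i=0, c=-1) to (i=3, c=1): slope 2/3, span 3
Factored form: p(x) = 1 ⊗ (x ⊕ (-2/3)) ⊗ (x ⊕ (-2/3)) ⊗ (x ⊕ (-2/3))
Answer: roots = -2/3 (mult 3)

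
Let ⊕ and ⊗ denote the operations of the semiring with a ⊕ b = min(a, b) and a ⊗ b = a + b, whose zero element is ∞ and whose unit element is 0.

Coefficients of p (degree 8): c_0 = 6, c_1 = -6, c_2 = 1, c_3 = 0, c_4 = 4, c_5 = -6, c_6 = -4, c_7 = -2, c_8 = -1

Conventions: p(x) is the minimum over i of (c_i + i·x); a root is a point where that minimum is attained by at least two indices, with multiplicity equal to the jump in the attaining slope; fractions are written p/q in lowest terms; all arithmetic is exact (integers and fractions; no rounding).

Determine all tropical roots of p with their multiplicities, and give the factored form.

hull edge (i=0, c=6) to (i=1, c=-6): slope -12, span 1
hull edge (i=1, c=-6) to (i=5, c=-6): slope 0, span 4
hull edge (i=5, c=-6) to (i=8, c=-1): slope 5/3, span 3
Factored form: p(x) = -1 ⊗ (x ⊕ (-5/3)) ⊗ (x ⊕ (-5/3)) ⊗ (x ⊕ (-5/3)) ⊗ (x ⊕ 0) ⊗ (x ⊕ 0) ⊗ (x ⊕ 0) ⊗ (x ⊕ 0) ⊗ (x ⊕ 12)
Answer: roots = -5/3 (mult 3), 0 (mult 4), 12 (mult 1)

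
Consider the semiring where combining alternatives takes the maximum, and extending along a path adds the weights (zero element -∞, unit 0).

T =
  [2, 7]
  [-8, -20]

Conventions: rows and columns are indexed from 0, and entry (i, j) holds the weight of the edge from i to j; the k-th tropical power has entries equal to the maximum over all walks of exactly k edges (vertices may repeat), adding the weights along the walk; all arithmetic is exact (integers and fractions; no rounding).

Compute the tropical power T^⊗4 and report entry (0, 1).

T^⊗2:
  [4, 9]
  [-6, -1]
T^⊗3:
  [6, 11]
  [-4, 1]
T^⊗4:
  [8, 13]
  [-2, 3]
Key observation: the optimum is the walk 0->0->0->0->1, with weight 2 + 2 + 2 + 7 = 13.
Optimal value attained by: walk 0->0->0->0->1.
Answer: (T^⊗4)[0][1] = 13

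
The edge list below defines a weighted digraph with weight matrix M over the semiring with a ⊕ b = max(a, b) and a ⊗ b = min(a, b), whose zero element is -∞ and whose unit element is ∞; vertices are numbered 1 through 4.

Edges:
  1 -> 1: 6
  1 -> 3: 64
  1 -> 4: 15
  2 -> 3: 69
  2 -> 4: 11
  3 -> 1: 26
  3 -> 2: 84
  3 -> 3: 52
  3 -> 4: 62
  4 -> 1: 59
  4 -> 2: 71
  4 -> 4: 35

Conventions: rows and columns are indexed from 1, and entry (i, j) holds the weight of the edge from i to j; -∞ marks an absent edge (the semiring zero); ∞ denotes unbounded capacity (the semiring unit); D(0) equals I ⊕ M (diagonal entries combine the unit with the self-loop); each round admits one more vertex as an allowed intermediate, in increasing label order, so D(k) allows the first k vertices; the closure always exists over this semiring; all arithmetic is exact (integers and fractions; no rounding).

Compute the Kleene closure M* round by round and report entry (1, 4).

D(0):
  [∞, -∞, 64, 15]
  [-∞, ∞, 69, 11]
  [26, 84, ∞, 62]
  [59, 71, -∞, ∞]
D(1):
  [∞, -∞, 64, 15]
  [-∞, ∞, 69, 11]
  [26, 84, ∞, 62]
  [59, 71, 59, ∞]
D(2):
  [∞, -∞, 64, 15]
  [-∞, ∞, 69, 11]
  [26, 84, ∞, 62]
  [59, 71, 69, ∞]
D(3):
  [∞, 64, 64, 62]
  [26, ∞, 69, 62]
  [26, 84, ∞, 62]
  [59, 71, 69, ∞]
D(4):
  [∞, 64, 64, 62]
  [59, ∞, 69, 62]
  [59, 84, ∞, 62]
  [59, 71, 69, ∞]
Answer: M*[1][4] = 62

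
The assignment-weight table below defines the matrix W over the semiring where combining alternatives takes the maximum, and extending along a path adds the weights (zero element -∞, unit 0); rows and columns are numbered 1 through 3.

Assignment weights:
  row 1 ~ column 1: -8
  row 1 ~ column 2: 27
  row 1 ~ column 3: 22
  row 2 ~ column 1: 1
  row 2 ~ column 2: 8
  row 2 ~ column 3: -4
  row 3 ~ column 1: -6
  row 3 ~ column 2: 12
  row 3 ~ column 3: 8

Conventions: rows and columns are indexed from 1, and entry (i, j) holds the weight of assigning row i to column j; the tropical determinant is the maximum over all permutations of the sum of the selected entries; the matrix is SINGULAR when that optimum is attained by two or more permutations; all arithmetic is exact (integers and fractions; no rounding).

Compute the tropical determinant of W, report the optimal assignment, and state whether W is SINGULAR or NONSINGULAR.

σ = (1, 2, 3): (-8) + 8 + 8 = 8
σ = (1, 3, 2): (-8) + (-4) + 12 = 0
σ = (2, 1, 3): 27 + 1 + 8 = 36
σ = (2, 3, 1): 27 + (-4) + (-6) = 17
σ = (3, 1, 2): 22 + 1 + 12 = 35
σ = (3, 2, 1): 22 + 8 + (-6) = 24
Optimal value attained by: σ = (2, 1, 3).
Answer: det⊕(W) = 36; verdict: NONSINGULAR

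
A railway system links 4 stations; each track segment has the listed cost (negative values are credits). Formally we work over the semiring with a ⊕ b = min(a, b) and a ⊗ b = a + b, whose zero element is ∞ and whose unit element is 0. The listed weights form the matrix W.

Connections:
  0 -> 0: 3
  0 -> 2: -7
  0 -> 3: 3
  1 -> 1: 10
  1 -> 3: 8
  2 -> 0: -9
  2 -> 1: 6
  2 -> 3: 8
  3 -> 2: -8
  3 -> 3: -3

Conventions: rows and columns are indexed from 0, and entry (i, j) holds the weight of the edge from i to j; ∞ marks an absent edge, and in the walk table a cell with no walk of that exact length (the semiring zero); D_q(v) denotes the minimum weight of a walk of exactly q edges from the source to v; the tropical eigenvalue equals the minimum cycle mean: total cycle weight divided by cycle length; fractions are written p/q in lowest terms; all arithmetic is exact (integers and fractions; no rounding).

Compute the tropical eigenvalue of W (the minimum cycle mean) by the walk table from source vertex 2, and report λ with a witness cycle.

q=0: [∞, ∞, 0, ∞]
q=1: [-9, 6, ∞, 8]
q=2: [-6, 16, -16, -6]
q=3: [-25, -10, -14, -9]
q=4: [-23, -8, -32, -22]
Optimal cycle mean attained by: cycle 0->2->0, total (-7) + (-9), length 2.
Answer: λ = -8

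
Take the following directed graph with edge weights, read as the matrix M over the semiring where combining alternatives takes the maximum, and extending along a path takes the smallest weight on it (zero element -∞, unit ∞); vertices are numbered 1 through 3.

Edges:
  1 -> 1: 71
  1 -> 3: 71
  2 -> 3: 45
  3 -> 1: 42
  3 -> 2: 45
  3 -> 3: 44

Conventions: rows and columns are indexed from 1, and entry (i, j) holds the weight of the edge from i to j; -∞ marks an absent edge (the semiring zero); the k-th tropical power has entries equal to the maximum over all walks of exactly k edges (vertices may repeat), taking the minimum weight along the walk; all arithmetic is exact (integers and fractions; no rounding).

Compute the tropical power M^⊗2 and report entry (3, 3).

M^⊗2:
  [71, 45, 71]
  [42, 45, 44]
  [42, 44, 45]
Key observation: the optimum is the walk 3->2->3, with weight 45 min 45 = 45.
Optimal value attained by: walk 3->2->3.
Answer: (M^⊗2)[3][3] = 45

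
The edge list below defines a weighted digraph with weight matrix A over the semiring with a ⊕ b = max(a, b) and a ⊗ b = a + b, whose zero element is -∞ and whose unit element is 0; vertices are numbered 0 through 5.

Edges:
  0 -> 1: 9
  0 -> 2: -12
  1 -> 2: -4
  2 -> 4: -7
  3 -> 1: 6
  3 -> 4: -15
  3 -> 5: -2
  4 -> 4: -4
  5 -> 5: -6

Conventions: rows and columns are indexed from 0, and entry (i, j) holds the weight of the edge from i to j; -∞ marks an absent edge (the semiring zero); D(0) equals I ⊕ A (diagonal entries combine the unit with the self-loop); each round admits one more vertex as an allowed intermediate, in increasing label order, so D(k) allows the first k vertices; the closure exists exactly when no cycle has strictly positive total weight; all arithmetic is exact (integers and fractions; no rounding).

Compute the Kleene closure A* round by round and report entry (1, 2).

D(0):
  [0, 9, -12, -∞, -∞, -∞]
  [-∞, 0, -4, -∞, -∞, -∞]
  [-∞, -∞, 0, -∞, -7, -∞]
  [-∞, 6, -∞, 0, -15, -2]
  [-∞, -∞, -∞, -∞, 0, -∞]
  [-∞, -∞, -∞, -∞, -∞, 0]
D(1):
  [0, 9, -12, -∞, -∞, -∞]
  [-∞, 0, -4, -∞, -∞, -∞]
  [-∞, -∞, 0, -∞, -7, -∞]
  [-∞, 6, -∞, 0, -15, -2]
  [-∞, -∞, -∞, -∞, 0, -∞]
  [-∞, -∞, -∞, -∞, -∞, 0]
D(2):
  [0, 9, 5, -∞, -∞, -∞]
  [-∞, 0, -4, -∞, -∞, -∞]
  [-∞, -∞, 0, -∞, -7, -∞]
  [-∞, 6, 2, 0, -15, -2]
  [-∞, -∞, -∞, -∞, 0, -∞]
  [-∞, -∞, -∞, -∞, -∞, 0]
D(3):
  [0, 9, 5, -∞, -2, -∞]
  [-∞, 0, -4, -∞, -11, -∞]
  [-∞, -∞, 0, -∞, -7, -∞]
  [-∞, 6, 2, 0, -5, -2]
  [-∞, -∞, -∞, -∞, 0, -∞]
  [-∞, -∞, -∞, -∞, -∞, 0]
D(4):
  [0, 9, 5, -∞, -2, -∞]
  [-∞, 0, -4, -∞, -11, -∞]
  [-∞, -∞, 0, -∞, -7, -∞]
  [-∞, 6, 2, 0, -5, -2]
  [-∞, -∞, -∞, -∞, 0, -∞]
  [-∞, -∞, -∞, -∞, -∞, 0]
D(5):
  [0, 9, 5, -∞, -2, -∞]
  [-∞, 0, -4, -∞, -11, -∞]
  [-∞, -∞, 0, -∞, -7, -∞]
  [-∞, 6, 2, 0, -5, -2]
  [-∞, -∞, -∞, -∞, 0, -∞]
  [-∞, -∞, -∞, -∞, -∞, 0]
D(6):
  [0, 9, 5, -∞, -2, -∞]
  [-∞, 0, -4, -∞, -11, -∞]
  [-∞, -∞, 0, -∞, -7, -∞]
  [-∞, 6, 2, 0, -5, -2]
  [-∞, -∞, -∞, -∞, 0, -∞]
  [-∞, -∞, -∞, -∞, -∞, 0]
Answer: A*[1][2] = -4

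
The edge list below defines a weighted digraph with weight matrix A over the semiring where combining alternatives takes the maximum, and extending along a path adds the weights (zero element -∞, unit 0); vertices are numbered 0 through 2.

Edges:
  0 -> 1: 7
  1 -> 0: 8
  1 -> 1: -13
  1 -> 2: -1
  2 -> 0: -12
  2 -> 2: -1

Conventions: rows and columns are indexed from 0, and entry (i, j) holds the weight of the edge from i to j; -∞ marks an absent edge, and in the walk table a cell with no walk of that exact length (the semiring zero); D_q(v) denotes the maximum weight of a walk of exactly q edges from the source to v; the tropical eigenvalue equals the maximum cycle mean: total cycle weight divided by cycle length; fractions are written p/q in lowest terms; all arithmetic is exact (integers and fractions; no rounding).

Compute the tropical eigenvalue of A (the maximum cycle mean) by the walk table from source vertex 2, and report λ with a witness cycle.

q=0: [-∞, -∞, 0]
q=1: [-12, -∞, -1]
q=2: [-13, -5, -2]
q=3: [3, -6, -3]
Optimal cycle mean attained by: cycle 0->1->0, total 7 + 8, length 2.
Answer: λ = 15/2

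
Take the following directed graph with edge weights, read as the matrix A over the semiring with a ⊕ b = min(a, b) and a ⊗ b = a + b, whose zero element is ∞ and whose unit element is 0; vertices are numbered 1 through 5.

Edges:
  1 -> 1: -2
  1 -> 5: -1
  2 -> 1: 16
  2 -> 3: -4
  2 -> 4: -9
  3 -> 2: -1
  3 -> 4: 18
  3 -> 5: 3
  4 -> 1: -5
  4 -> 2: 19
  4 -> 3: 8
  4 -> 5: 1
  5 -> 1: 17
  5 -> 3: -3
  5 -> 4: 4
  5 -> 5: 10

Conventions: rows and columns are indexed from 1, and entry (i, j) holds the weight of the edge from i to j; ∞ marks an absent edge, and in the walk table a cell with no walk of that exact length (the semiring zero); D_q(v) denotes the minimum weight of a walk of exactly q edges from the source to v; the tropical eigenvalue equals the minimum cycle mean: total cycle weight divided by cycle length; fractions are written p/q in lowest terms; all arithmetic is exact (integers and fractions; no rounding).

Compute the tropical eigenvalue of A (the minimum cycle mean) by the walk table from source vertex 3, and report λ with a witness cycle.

q=0: [∞, ∞, 0, ∞, ∞]
q=1: [∞, -1, ∞, 18, 3]
q=2: [13, 37, -5, -10, 13]
q=3: [-15, -6, -2, 13, -9]
q=4: [-17, -3, -12, -15, -16]
q=5: [-20, -13, -19, -12, -18]
Optimal cycle mean attained by: cycle 1->5->3->2->4->1, total (-1) + (-3) + (-1) + (-9) + (-5), length 5.
Answer: λ = -19/5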